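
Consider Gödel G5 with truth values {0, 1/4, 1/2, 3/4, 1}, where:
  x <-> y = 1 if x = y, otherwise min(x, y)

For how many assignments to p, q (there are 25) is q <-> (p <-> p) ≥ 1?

value 1: 5 assignments (counts)
value 3/4: 5 assignments
value 1/2: 5 assignments
value 1/4: 5 assignments
value 0: 5 assignments
So 5 of the 25 assignments meet the threshold.

5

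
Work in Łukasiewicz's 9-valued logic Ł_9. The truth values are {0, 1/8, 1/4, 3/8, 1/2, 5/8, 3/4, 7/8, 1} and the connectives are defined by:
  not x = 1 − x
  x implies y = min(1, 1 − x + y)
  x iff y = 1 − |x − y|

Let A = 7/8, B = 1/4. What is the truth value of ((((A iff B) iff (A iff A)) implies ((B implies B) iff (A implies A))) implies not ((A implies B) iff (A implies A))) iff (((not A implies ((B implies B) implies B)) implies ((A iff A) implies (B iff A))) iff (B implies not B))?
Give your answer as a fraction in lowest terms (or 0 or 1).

3/4

A iff B = 7/8 iff 1/4 = 3/8
A iff A = 7/8 iff 7/8 = 1
(A iff B) iff (A iff A) = 3/8 iff 1 = 3/8
B implies B = 1/4 implies 1/4 = 1
A implies A = 7/8 implies 7/8 = 1
(B implies B) iff (A implies A) = 1 iff 1 = 1
((A iff B) iff (A iff A)) implies ((B implies B) iff (A implies A)) = 3/8 implies 1 = 1
A implies B = 7/8 implies 1/4 = 3/8
A implies A = 7/8 implies 7/8 = 1
(A implies B) iff (A implies A) = 3/8 iff 1 = 3/8
not ((A implies B) iff (A implies A)) = not 3/8 = 5/8
(((A iff B) iff (A iff A)) implies ((B implies B) iff (A implies A))) implies not ((A implies B) iff (A implies A)) = 1 implies 5/8 = 5/8
not A = not 7/8 = 1/8
B implies B = 1/4 implies 1/4 = 1
(B implies B) implies B = 1 implies 1/4 = 1/4
not A implies ((B implies B) implies B) = 1/8 implies 1/4 = 1
A iff A = 7/8 iff 7/8 = 1
B iff A = 1/4 iff 7/8 = 3/8
(A iff A) implies (B iff A) = 1 implies 3/8 = 3/8
(not A implies ((B implies B) implies B)) implies ((A iff A) implies (B iff A)) = 1 implies 3/8 = 3/8
not B = not 1/4 = 3/4
B implies not B = 1/4 implies 3/4 = 1
((not A implies ((B implies B) implies B)) implies ((A iff A) implies (B iff A))) iff (B implies not B) = 3/8 iff 1 = 3/8
((((A iff B) iff (A iff A)) implies ((B implies B) iff (A implies A))) implies not ((A implies B) iff (A implies A))) iff (((not A implies ((B implies B) implies B)) implies ((A iff A) implies (B iff A))) iff (B implies not B)) = 5/8 iff 3/8 = 3/4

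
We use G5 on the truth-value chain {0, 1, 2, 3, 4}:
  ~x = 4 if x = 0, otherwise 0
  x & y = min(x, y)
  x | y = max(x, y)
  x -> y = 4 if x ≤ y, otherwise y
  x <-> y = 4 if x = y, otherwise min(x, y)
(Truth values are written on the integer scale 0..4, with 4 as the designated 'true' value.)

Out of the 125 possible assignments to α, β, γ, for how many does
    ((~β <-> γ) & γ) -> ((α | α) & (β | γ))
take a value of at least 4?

value 4: 115 assignments (counts)
value 3: 1 assignment
value 2: 2 assignments
value 1: 3 assignments
value 0: 4 assignments
So 115 of the 125 assignments meet the threshold.

115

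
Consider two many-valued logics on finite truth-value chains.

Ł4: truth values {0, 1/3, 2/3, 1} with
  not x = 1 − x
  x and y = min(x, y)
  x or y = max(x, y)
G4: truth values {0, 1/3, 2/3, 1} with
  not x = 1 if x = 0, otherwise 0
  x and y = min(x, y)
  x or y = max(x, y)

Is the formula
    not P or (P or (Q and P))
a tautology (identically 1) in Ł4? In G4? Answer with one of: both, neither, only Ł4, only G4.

In Ł4: at P = 1/3, Q = 0 the value is 2/3 — not a tautology.
In G4: at P = 1/3, Q = 0 the value is 1/3 — not a tautology.

neither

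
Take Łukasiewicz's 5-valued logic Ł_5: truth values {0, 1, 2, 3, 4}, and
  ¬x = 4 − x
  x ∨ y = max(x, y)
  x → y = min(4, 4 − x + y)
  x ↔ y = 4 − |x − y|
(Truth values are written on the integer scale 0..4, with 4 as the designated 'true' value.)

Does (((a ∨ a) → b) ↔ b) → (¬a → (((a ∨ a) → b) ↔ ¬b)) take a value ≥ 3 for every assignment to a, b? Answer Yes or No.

No

Counterexample: take a = 0, b = 3.
a ∨ a = 0 ∨ 0 = 0
(a ∨ a) → b = 0 → 3 = 4
((a ∨ a) → b) ↔ b = 4 ↔ 3 = 3
¬a = ¬0 = 4
a ∨ a = 0 ∨ 0 = 0
(a ∨ a) → b = 0 → 3 = 4
¬b = ¬3 = 1
((a ∨ a) → b) ↔ ¬b = 4 ↔ 1 = 1
¬a → (((a ∨ a) → b) ↔ ¬b) = 4 → 1 = 1
(((a ∨ a) → b) ↔ b) → (¬a → (((a ∨ a) → b) ↔ ¬b)) = 3 → 1 = 2
This gives 2, which is below 3.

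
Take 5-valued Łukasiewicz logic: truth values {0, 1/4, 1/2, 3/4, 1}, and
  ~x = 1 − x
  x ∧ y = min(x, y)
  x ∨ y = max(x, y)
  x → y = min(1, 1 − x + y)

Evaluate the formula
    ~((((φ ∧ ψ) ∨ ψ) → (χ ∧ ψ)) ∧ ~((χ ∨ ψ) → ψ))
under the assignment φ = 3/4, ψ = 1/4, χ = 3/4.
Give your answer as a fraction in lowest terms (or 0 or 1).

φ ∧ ψ = 3/4 ∧ 1/4 = 1/4
(φ ∧ ψ) ∨ ψ = 1/4 ∨ 1/4 = 1/4
χ ∧ ψ = 3/4 ∧ 1/4 = 1/4
((φ ∧ ψ) ∨ ψ) → (χ ∧ ψ) = 1/4 → 1/4 = 1
χ ∨ ψ = 3/4 ∨ 1/4 = 3/4
(χ ∨ ψ) → ψ = 3/4 → 1/4 = 1/2
~((χ ∨ ψ) → ψ) = ~1/2 = 1/2
(((φ ∧ ψ) ∨ ψ) → (χ ∧ ψ)) ∧ ~((χ ∨ ψ) → ψ) = 1 ∧ 1/2 = 1/2
~((((φ ∧ ψ) ∨ ψ) → (χ ∧ ψ)) ∧ ~((χ ∨ ψ) → ψ)) = ~1/2 = 1/2

1/2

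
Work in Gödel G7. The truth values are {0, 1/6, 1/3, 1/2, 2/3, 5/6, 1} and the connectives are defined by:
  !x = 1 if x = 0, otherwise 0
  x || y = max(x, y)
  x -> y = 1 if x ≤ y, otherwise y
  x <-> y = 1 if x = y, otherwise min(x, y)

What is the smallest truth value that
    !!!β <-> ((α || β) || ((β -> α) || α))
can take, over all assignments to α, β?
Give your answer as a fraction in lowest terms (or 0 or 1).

0

Take α = 0, β = 1/6:
!β = !1/6 = 0
!!β = !0 = 1
!!!β = !1 = 0
α || β = 0 || 1/6 = 1/6
β -> α = 1/6 -> 0 = 0
(β -> α) || α = 0 || 0 = 0
(α || β) || ((β -> α) || α) = 1/6 || 0 = 1/6
!!!β <-> ((α || β) || ((β -> α) || α)) = 0 <-> 1/6 = 0
No assignment yields a value below 0, so this is the minimum.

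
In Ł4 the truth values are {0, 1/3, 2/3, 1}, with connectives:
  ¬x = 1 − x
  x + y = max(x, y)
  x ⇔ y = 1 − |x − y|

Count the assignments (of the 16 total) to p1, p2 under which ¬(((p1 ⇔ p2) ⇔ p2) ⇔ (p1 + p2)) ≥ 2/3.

2

p1 = 0, p2 = 0 ↦ 0  <
p1 = 0, p2 = 1/3 ↦ 1/3  <
p1 = 0, p2 = 2/3 ↦ 0  <
p1 = 0, p2 = 1 ↦ 1  ≥
p1 = 1/3, p2 = 0 ↦ 0  <
p1 = 1/3, p2 = 1/3 ↦ 0  <
p1 = 1/3, p2 = 2/3 ↦ 1/3  <
p1 = 1/3, p2 = 1 ↦ 2/3  ≥
p1 = 2/3, p2 = 0 ↦ 0  <
p1 = 2/3, p2 = 1/3 ↦ 0  <
p1 = 2/3, p2 = 2/3 ↦ 0  <
p1 = 2/3, p2 = 1 ↦ 1/3  <
p1 = 1, p2 = 0 ↦ 0  <
p1 = 1, p2 = 1/3 ↦ 0  <
p1 = 1, p2 = 2/3 ↦ 0  <
p1 = 1, p2 = 1 ↦ 0  <
So 2 of the 16 assignments meet the threshold.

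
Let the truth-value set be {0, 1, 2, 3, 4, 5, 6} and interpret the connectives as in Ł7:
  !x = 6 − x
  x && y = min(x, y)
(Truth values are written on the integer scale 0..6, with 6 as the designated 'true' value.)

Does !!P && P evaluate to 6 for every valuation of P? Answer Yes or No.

Counterexample: take P = 0.
!P = !0 = 6
!!P = !6 = 0
!!P && P = 0 && 0 = 0
This gives 0 ≠ 6.

No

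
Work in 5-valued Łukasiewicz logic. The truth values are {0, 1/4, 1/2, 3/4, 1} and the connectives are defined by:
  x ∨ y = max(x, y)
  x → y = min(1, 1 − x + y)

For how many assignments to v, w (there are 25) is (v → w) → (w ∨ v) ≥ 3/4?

18

value 1: 13 assignments (counts)
value 3/4: 5 assignments (counts)
value 1/2: 4 assignments
value 1/4: 2 assignments
value 0: 1 assignment
So 18 of the 25 assignments meet the threshold.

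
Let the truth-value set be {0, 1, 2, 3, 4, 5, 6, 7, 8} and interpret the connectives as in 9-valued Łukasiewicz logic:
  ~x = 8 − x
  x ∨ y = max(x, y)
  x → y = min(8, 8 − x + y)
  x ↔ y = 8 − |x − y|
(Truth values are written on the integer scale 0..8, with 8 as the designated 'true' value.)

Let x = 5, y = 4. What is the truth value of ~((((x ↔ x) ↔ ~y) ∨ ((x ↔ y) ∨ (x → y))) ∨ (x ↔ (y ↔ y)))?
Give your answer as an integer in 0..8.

1

x ↔ x = 5 ↔ 5 = 8
~y = ~4 = 4
(x ↔ x) ↔ ~y = 8 ↔ 4 = 4
x ↔ y = 5 ↔ 4 = 7
x → y = 5 → 4 = 7
(x ↔ y) ∨ (x → y) = 7 ∨ 7 = 7
((x ↔ x) ↔ ~y) ∨ ((x ↔ y) ∨ (x → y)) = 4 ∨ 7 = 7
y ↔ y = 4 ↔ 4 = 8
x ↔ (y ↔ y) = 5 ↔ 8 = 5
(((x ↔ x) ↔ ~y) ∨ ((x ↔ y) ∨ (x → y))) ∨ (x ↔ (y ↔ y)) = 7 ∨ 5 = 7
~((((x ↔ x) ↔ ~y) ∨ ((x ↔ y) ∨ (x → y))) ∨ (x ↔ (y ↔ y))) = ~7 = 1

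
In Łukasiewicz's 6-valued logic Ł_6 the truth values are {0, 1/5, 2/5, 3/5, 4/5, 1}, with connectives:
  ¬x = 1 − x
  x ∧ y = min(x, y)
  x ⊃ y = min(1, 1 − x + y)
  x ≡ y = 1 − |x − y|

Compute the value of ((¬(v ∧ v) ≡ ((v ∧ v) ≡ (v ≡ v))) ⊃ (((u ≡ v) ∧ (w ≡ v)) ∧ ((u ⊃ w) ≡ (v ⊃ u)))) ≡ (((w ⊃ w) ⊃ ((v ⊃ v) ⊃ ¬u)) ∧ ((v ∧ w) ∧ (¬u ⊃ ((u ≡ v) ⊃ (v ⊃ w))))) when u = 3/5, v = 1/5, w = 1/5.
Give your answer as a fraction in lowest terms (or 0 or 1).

1/5

v ∧ v = 1/5 ∧ 1/5 = 1/5
¬(v ∧ v) = ¬1/5 = 4/5
v ∧ v = 1/5 ∧ 1/5 = 1/5
v ≡ v = 1/5 ≡ 1/5 = 1
(v ∧ v) ≡ (v ≡ v) = 1/5 ≡ 1 = 1/5
¬(v ∧ v) ≡ ((v ∧ v) ≡ (v ≡ v)) = 4/5 ≡ 1/5 = 2/5
u ≡ v = 3/5 ≡ 1/5 = 3/5
w ≡ v = 1/5 ≡ 1/5 = 1
(u ≡ v) ∧ (w ≡ v) = 3/5 ∧ 1 = 3/5
u ⊃ w = 3/5 ⊃ 1/5 = 3/5
v ⊃ u = 1/5 ⊃ 3/5 = 1
(u ⊃ w) ≡ (v ⊃ u) = 3/5 ≡ 1 = 3/5
((u ≡ v) ∧ (w ≡ v)) ∧ ((u ⊃ w) ≡ (v ⊃ u)) = 3/5 ∧ 3/5 = 3/5
(¬(v ∧ v) ≡ ((v ∧ v) ≡ (v ≡ v))) ⊃ (((u ≡ v) ∧ (w ≡ v)) ∧ ((u ⊃ w) ≡ (v ⊃ u))) = 2/5 ⊃ 3/5 = 1
w ⊃ w = 1/5 ⊃ 1/5 = 1
v ⊃ v = 1/5 ⊃ 1/5 = 1
¬u = ¬3/5 = 2/5
(v ⊃ v) ⊃ ¬u = 1 ⊃ 2/5 = 2/5
(w ⊃ w) ⊃ ((v ⊃ v) ⊃ ¬u) = 1 ⊃ 2/5 = 2/5
v ∧ w = 1/5 ∧ 1/5 = 1/5
¬u = ¬3/5 = 2/5
u ≡ v = 3/5 ≡ 1/5 = 3/5
v ⊃ w = 1/5 ⊃ 1/5 = 1
(u ≡ v) ⊃ (v ⊃ w) = 3/5 ⊃ 1 = 1
¬u ⊃ ((u ≡ v) ⊃ (v ⊃ w)) = 2/5 ⊃ 1 = 1
(v ∧ w) ∧ (¬u ⊃ ((u ≡ v) ⊃ (v ⊃ w))) = 1/5 ∧ 1 = 1/5
((w ⊃ w) ⊃ ((v ⊃ v) ⊃ ¬u)) ∧ ((v ∧ w) ∧ (¬u ⊃ ((u ≡ v) ⊃ (v ⊃ w)))) = 2/5 ∧ 1/5 = 1/5
((¬(v ∧ v) ≡ ((v ∧ v) ≡ (v ≡ v))) ⊃ (((u ≡ v) ∧ (w ≡ v)) ∧ ((u ⊃ w) ≡ (v ⊃ u)))) ≡ (((w ⊃ w) ⊃ ((v ⊃ v) ⊃ ¬u)) ∧ ((v ∧ w) ∧ (¬u ⊃ ((u ≡ v) ⊃ (v ⊃ w))))) = 1 ≡ 1/5 = 1/5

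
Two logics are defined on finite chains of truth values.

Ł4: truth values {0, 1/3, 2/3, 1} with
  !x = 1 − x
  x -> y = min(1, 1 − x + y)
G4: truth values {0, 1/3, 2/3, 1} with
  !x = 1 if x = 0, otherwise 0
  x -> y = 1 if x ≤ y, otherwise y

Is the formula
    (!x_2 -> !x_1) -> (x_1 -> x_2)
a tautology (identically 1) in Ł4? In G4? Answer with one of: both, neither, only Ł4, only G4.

In Ł4: every assignment gives 1 — tautology.
In G4: at x_1 = 2/3, x_2 = 1/3 the value is 1/3 — not a tautology.

only Ł4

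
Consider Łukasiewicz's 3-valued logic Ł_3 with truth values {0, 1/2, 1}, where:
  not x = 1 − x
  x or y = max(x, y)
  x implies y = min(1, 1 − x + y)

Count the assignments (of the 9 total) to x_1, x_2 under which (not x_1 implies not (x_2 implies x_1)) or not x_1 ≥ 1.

x_1 = 0, x_2 = 0 ↦ 1  ≥
x_1 = 0, x_2 = 1/2 ↦ 1  ≥
x_1 = 0, x_2 = 1 ↦ 1  ≥
x_1 = 1/2, x_2 = 0 ↦ 1/2  <
x_1 = 1/2, x_2 = 1/2 ↦ 1/2  <
x_1 = 1/2, x_2 = 1 ↦ 1  ≥
x_1 = 1, x_2 = 0 ↦ 1  ≥
x_1 = 1, x_2 = 1/2 ↦ 1  ≥
x_1 = 1, x_2 = 1 ↦ 1  ≥
So 7 of the 9 assignments meet the threshold.

7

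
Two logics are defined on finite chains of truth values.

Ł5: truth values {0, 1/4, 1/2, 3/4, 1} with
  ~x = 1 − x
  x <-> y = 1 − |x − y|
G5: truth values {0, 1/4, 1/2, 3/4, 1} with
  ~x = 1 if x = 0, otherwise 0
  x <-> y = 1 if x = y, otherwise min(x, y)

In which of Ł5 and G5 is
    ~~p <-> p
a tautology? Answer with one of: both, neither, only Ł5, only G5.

only Ł5

In Ł5: every assignment gives 1 — tautology.
In G5: at p = 1/4 the value is 1/4 — not a tautology.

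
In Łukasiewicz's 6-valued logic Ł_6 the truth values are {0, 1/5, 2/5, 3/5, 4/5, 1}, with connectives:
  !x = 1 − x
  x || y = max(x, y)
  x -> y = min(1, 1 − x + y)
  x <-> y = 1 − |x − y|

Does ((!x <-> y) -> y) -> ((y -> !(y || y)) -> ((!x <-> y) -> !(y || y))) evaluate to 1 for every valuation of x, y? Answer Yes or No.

At x = 4/5, y = 4/5, for instance:
!x = !4/5 = 1/5
!x <-> y = 1/5 <-> 4/5 = 2/5
(!x <-> y) -> y = 2/5 -> 4/5 = 1
y || y = 4/5 || 4/5 = 4/5
!(y || y) = !4/5 = 1/5
y -> !(y || y) = 4/5 -> 1/5 = 2/5
(!x <-> y) -> !(y || y) = 2/5 -> 1/5 = 4/5
(y -> !(y || y)) -> ((!x <-> y) -> !(y || y)) = 2/5 -> 4/5 = 1
((!x <-> y) -> y) -> ((y -> !(y || y)) -> ((!x <-> y) -> !(y || y))) = 1 -> 1 = 1
and checking the remaining 35 assignments likewise gives ≥ 1 in every case.

Yes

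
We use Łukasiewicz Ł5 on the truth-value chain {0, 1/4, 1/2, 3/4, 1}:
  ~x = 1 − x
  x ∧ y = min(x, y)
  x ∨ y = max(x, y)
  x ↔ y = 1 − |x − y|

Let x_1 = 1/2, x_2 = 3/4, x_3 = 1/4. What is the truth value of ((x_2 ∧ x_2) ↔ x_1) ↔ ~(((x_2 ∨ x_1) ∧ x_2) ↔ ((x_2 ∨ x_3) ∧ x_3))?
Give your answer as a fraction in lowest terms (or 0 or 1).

x_2 ∧ x_2 = 3/4 ∧ 3/4 = 3/4
(x_2 ∧ x_2) ↔ x_1 = 3/4 ↔ 1/2 = 3/4
x_2 ∨ x_1 = 3/4 ∨ 1/2 = 3/4
(x_2 ∨ x_1) ∧ x_2 = 3/4 ∧ 3/4 = 3/4
x_2 ∨ x_3 = 3/4 ∨ 1/4 = 3/4
(x_2 ∨ x_3) ∧ x_3 = 3/4 ∧ 1/4 = 1/4
((x_2 ∨ x_1) ∧ x_2) ↔ ((x_2 ∨ x_3) ∧ x_3) = 3/4 ↔ 1/4 = 1/2
~(((x_2 ∨ x_1) ∧ x_2) ↔ ((x_2 ∨ x_3) ∧ x_3)) = ~1/2 = 1/2
((x_2 ∧ x_2) ↔ x_1) ↔ ~(((x_2 ∨ x_1) ∧ x_2) ↔ ((x_2 ∨ x_3) ∧ x_3)) = 3/4 ↔ 1/2 = 3/4

3/4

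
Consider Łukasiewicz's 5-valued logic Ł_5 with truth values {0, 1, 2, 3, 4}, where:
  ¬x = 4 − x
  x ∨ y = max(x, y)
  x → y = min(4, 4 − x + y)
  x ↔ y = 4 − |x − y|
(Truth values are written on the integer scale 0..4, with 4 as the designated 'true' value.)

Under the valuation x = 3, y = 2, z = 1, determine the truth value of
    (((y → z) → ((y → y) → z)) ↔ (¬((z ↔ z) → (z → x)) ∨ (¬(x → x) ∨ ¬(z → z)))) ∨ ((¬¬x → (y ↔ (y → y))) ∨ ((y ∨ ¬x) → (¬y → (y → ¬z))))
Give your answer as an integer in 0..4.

4

y → z = 2 → 1 = 3
y → y = 2 → 2 = 4
(y → y) → z = 4 → 1 = 1
(y → z) → ((y → y) → z) = 3 → 1 = 2
z ↔ z = 1 ↔ 1 = 4
z → x = 1 → 3 = 4
(z ↔ z) → (z → x) = 4 → 4 = 4
¬((z ↔ z) → (z → x)) = ¬4 = 0
x → x = 3 → 3 = 4
¬(x → x) = ¬4 = 0
z → z = 1 → 1 = 4
¬(z → z) = ¬4 = 0
¬(x → x) ∨ ¬(z → z) = 0 ∨ 0 = 0
¬((z ↔ z) → (z → x)) ∨ (¬(x → x) ∨ ¬(z → z)) = 0 ∨ 0 = 0
((y → z) → ((y → y) → z)) ↔ (¬((z ↔ z) → (z → x)) ∨ (¬(x → x) ∨ ¬(z → z))) = 2 ↔ 0 = 2
¬x = ¬3 = 1
¬¬x = ¬1 = 3
y → y = 2 → 2 = 4
y ↔ (y → y) = 2 ↔ 4 = 2
¬¬x → (y ↔ (y → y)) = 3 → 2 = 3
¬x = ¬3 = 1
y ∨ ¬x = 2 ∨ 1 = 2
¬y = ¬2 = 2
¬z = ¬1 = 3
y → ¬z = 2 → 3 = 4
¬y → (y → ¬z) = 2 → 4 = 4
(y ∨ ¬x) → (¬y → (y → ¬z)) = 2 → 4 = 4
(¬¬x → (y ↔ (y → y))) ∨ ((y ∨ ¬x) → (¬y → (y → ¬z))) = 3 ∨ 4 = 4
(((y → z) → ((y → y) → z)) ↔ (¬((z ↔ z) → (z → x)) ∨ (¬(x → x) ∨ ¬(z → z)))) ∨ ((¬¬x → (y ↔ (y → y))) ∨ ((y ∨ ¬x) → (¬y → (y → ¬z)))) = 2 ∨ 4 = 4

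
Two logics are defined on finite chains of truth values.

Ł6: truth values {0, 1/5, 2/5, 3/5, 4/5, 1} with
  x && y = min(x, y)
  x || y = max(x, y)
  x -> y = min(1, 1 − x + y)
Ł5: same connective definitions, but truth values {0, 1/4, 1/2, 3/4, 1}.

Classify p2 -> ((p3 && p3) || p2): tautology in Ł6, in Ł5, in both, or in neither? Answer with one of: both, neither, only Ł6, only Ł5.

both

In Ł6: every assignment gives 1 — tautology.
In Ł5: every assignment gives 1 — tautology.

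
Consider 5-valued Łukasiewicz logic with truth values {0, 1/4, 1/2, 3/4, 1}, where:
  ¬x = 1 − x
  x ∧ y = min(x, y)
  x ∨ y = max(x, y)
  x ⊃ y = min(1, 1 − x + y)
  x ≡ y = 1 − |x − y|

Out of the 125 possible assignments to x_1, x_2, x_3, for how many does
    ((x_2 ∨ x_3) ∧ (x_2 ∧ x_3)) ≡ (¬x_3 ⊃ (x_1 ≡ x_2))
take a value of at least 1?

value 1: 10 assignments (counts)
value 3/4: 24 assignments
value 1/2: 36 assignments
value 1/4: 36 assignments
value 0: 19 assignments
So 10 of the 125 assignments meet the threshold.

10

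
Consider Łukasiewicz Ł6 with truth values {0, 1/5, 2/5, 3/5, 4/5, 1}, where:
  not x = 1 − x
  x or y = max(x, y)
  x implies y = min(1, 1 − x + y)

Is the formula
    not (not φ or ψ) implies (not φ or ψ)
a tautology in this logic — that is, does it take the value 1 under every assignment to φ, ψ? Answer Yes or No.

Counterexample: take φ = 3/5, ψ = 0.
not φ = not 3/5 = 2/5
not φ or ψ = 2/5 or 0 = 2/5
not (not φ or ψ) = not 2/5 = 3/5
not φ = not 3/5 = 2/5
not φ or ψ = 2/5 or 0 = 2/5
not (not φ or ψ) implies (not φ or ψ) = 3/5 implies 2/5 = 4/5
This gives 4/5 ≠ 1.

No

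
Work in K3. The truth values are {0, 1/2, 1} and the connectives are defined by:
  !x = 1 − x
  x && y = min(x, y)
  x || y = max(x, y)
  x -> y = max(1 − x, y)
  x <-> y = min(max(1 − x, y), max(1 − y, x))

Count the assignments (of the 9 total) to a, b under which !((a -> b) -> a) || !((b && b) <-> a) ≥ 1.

a = 0, b = 0 ↦ 1  ≥
a = 0, b = 1/2 ↦ 1  ≥
a = 0, b = 1 ↦ 1  ≥
a = 1/2, b = 0 ↦ 1/2  <
a = 1/2, b = 1/2 ↦ 1/2  <
a = 1/2, b = 1 ↦ 1/2  <
a = 1, b = 0 ↦ 1  ≥
a = 1, b = 1/2 ↦ 1/2  <
a = 1, b = 1 ↦ 0  <
So 4 of the 9 assignments meet the threshold.

4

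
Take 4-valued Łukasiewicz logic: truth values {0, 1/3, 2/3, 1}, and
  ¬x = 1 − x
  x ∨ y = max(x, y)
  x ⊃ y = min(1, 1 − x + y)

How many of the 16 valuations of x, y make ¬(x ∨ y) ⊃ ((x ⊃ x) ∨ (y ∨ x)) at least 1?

x = 0, y = 0 ↦ 1  ≥
x = 0, y = 1/3 ↦ 1  ≥
x = 0, y = 2/3 ↦ 1  ≥
x = 0, y = 1 ↦ 1  ≥
x = 1/3, y = 0 ↦ 1  ≥
x = 1/3, y = 1/3 ↦ 1  ≥
x = 1/3, y = 2/3 ↦ 1  ≥
x = 1/3, y = 1 ↦ 1  ≥
x = 2/3, y = 0 ↦ 1  ≥
x = 2/3, y = 1/3 ↦ 1  ≥
x = 2/3, y = 2/3 ↦ 1  ≥
x = 2/3, y = 1 ↦ 1  ≥
x = 1, y = 0 ↦ 1  ≥
x = 1, y = 1/3 ↦ 1  ≥
x = 1, y = 2/3 ↦ 1  ≥
x = 1, y = 1 ↦ 1  ≥
So 16 of the 16 assignments meet the threshold.

16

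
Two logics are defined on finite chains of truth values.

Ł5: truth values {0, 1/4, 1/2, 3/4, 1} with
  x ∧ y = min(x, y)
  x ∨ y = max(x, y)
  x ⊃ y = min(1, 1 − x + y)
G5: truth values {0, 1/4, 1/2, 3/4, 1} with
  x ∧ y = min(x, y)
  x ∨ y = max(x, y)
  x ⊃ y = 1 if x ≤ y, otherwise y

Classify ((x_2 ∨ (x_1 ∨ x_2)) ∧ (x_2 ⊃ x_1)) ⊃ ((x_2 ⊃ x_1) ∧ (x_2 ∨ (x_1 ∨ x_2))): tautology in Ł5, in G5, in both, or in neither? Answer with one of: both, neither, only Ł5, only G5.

In Ł5: every assignment gives 1 — tautology.
In G5: every assignment gives 1 — tautology.

both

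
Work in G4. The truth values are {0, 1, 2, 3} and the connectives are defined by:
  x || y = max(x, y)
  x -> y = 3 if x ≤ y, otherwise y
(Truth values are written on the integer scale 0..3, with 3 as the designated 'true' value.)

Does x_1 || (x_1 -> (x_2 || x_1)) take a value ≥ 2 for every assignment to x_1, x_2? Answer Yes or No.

x_1 = 0, x_2 = 0 ↦ 3
x_1 = 0, x_2 = 1 ↦ 3
x_1 = 0, x_2 = 2 ↦ 3
x_1 = 0, x_2 = 3 ↦ 3
x_1 = 1, x_2 = 0 ↦ 3
x_1 = 1, x_2 = 1 ↦ 3
x_1 = 1, x_2 = 2 ↦ 3
x_1 = 1, x_2 = 3 ↦ 3
x_1 = 2, x_2 = 0 ↦ 3
x_1 = 2, x_2 = 1 ↦ 3
x_1 = 2, x_2 = 2 ↦ 3
x_1 = 2, x_2 = 3 ↦ 3
x_1 = 3, x_2 = 0 ↦ 3
x_1 = 3, x_2 = 1 ↦ 3
x_1 = 3, x_2 = 2 ↦ 3
x_1 = 3, x_2 = 3 ↦ 3
Every assignment gives a value ≥ 2.

Yes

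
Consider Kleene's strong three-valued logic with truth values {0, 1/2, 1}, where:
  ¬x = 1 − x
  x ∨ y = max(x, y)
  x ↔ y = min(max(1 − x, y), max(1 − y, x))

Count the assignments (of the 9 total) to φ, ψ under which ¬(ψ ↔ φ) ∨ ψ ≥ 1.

φ = 0, ψ = 0 ↦ 0  <
φ = 0, ψ = 1/2 ↦ 1/2  <
φ = 0, ψ = 1 ↦ 1  ≥
φ = 1/2, ψ = 0 ↦ 1/2  <
φ = 1/2, ψ = 1/2 ↦ 1/2  <
φ = 1/2, ψ = 1 ↦ 1  ≥
φ = 1, ψ = 0 ↦ 1  ≥
φ = 1, ψ = 1/2 ↦ 1/2  <
φ = 1, ψ = 1 ↦ 1  ≥
So 4 of the 9 assignments meet the threshold.

4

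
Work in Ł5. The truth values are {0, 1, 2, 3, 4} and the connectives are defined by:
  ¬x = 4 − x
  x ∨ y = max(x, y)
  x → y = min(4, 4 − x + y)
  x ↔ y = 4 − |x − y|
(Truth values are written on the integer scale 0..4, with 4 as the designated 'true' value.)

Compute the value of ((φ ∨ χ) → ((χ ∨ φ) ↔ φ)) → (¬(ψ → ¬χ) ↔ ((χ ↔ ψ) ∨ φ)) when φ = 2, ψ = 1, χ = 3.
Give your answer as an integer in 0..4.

2

φ ∨ χ = 2 ∨ 3 = 3
χ ∨ φ = 3 ∨ 2 = 3
(χ ∨ φ) ↔ φ = 3 ↔ 2 = 3
(φ ∨ χ) → ((χ ∨ φ) ↔ φ) = 3 → 3 = 4
¬χ = ¬3 = 1
ψ → ¬χ = 1 → 1 = 4
¬(ψ → ¬χ) = ¬4 = 0
χ ↔ ψ = 3 ↔ 1 = 2
(χ ↔ ψ) ∨ φ = 2 ∨ 2 = 2
¬(ψ → ¬χ) ↔ ((χ ↔ ψ) ∨ φ) = 0 ↔ 2 = 2
((φ ∨ χ) → ((χ ∨ φ) ↔ φ)) → (¬(ψ → ¬χ) ↔ ((χ ↔ ψ) ∨ φ)) = 4 → 2 = 2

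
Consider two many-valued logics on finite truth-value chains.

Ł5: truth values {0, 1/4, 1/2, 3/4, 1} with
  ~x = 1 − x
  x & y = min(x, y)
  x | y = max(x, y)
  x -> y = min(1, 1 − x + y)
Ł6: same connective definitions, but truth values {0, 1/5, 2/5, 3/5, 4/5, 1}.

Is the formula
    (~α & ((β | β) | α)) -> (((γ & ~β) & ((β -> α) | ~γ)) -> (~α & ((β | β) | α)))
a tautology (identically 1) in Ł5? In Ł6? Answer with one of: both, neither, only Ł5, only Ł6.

In Ł5: every assignment gives 1 — tautology.
In Ł6: every assignment gives 1 — tautology.

both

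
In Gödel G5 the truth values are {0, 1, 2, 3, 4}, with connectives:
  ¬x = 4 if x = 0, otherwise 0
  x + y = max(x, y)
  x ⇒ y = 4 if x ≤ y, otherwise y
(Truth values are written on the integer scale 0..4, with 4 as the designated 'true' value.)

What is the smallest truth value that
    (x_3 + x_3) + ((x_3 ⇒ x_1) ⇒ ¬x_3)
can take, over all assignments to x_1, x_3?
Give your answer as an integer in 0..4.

1

Take x_1 = 1, x_3 = 1:
x_3 + x_3 = 1 + 1 = 1
x_3 ⇒ x_1 = 1 ⇒ 1 = 4
¬x_3 = ¬1 = 0
(x_3 ⇒ x_1) ⇒ ¬x_3 = 4 ⇒ 0 = 0
(x_3 + x_3) + ((x_3 ⇒ x_1) ⇒ ¬x_3) = 1 + 0 = 1
No assignment yields a value below 1, so this is the minimum.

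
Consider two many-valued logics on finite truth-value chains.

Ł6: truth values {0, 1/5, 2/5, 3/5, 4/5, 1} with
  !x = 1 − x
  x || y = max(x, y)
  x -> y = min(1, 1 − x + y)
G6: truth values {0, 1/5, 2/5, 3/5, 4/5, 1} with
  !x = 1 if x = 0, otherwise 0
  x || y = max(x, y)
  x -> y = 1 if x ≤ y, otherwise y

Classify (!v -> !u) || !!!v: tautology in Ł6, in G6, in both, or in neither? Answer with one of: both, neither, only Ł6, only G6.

only G6

In Ł6: at u = 2/5, v = 1/5 the value is 4/5 — not a tautology.
In G6: every assignment gives 1 — tautology.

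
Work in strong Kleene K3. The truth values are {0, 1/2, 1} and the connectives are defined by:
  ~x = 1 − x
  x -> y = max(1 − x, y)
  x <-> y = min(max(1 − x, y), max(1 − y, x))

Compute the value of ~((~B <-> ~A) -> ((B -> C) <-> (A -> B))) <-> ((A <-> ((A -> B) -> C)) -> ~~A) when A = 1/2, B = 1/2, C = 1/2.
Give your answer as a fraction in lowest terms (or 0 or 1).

~B = ~1/2 = 1/2
~A = ~1/2 = 1/2
~B <-> ~A = 1/2 <-> 1/2 = 1/2
B -> C = 1/2 -> 1/2 = 1/2
A -> B = 1/2 -> 1/2 = 1/2
(B -> C) <-> (A -> B) = 1/2 <-> 1/2 = 1/2
(~B <-> ~A) -> ((B -> C) <-> (A -> B)) = 1/2 -> 1/2 = 1/2
~((~B <-> ~A) -> ((B -> C) <-> (A -> B))) = ~1/2 = 1/2
A -> B = 1/2 -> 1/2 = 1/2
(A -> B) -> C = 1/2 -> 1/2 = 1/2
A <-> ((A -> B) -> C) = 1/2 <-> 1/2 = 1/2
~A = ~1/2 = 1/2
~~A = ~1/2 = 1/2
(A <-> ((A -> B) -> C)) -> ~~A = 1/2 -> 1/2 = 1/2
~((~B <-> ~A) -> ((B -> C) <-> (A -> B))) <-> ((A <-> ((A -> B) -> C)) -> ~~A) = 1/2 <-> 1/2 = 1/2

1/2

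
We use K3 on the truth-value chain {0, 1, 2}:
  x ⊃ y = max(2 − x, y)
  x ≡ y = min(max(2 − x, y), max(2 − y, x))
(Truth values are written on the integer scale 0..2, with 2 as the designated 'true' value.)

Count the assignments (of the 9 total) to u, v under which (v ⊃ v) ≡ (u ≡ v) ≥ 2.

u = 0, v = 0 ↦ 2  ≥
u = 0, v = 1 ↦ 1  <
u = 0, v = 2 ↦ 0  <
u = 1, v = 0 ↦ 1  <
u = 1, v = 1 ↦ 1  <
u = 1, v = 2 ↦ 1  <
u = 2, v = 0 ↦ 0  <
u = 2, v = 1 ↦ 1  <
u = 2, v = 2 ↦ 2  ≥
So 2 of the 9 assignments meet the threshold.

2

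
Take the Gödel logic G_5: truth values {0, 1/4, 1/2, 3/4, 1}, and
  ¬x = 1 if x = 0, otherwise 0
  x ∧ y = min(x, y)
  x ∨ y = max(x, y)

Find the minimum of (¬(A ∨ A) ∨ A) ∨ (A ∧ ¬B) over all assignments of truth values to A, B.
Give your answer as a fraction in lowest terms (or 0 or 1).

Take A = 1/4, B = 0:
A ∨ A = 1/4 ∨ 1/4 = 1/4
¬(A ∨ A) = ¬1/4 = 0
¬(A ∨ A) ∨ A = 0 ∨ 1/4 = 1/4
¬B = ¬0 = 1
A ∧ ¬B = 1/4 ∧ 1 = 1/4
(¬(A ∨ A) ∨ A) ∨ (A ∧ ¬B) = 1/4 ∨ 1/4 = 1/4
No assignment yields a value below 1/4, so this is the minimum.

1/4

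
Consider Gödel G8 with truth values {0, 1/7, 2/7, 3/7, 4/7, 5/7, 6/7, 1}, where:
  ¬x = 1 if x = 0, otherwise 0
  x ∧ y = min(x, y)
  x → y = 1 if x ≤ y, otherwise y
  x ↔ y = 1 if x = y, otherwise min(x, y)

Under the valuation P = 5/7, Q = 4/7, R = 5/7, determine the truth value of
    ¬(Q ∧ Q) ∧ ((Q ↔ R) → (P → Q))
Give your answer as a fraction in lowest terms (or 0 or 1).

0

Q ∧ Q = 4/7 ∧ 4/7 = 4/7
¬(Q ∧ Q) = ¬4/7 = 0
Q ↔ R = 4/7 ↔ 5/7 = 4/7
P → Q = 5/7 → 4/7 = 4/7
(Q ↔ R) → (P → Q) = 4/7 → 4/7 = 1
¬(Q ∧ Q) ∧ ((Q ↔ R) → (P → Q)) = 0 ∧ 1 = 0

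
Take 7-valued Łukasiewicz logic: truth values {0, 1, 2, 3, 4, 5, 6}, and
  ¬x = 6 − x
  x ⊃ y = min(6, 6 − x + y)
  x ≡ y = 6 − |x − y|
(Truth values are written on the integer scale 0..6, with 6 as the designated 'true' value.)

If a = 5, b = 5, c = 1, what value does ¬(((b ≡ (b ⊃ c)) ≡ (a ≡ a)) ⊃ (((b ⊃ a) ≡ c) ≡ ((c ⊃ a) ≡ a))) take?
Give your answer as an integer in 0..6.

1

b ⊃ c = 5 ⊃ 1 = 2
b ≡ (b ⊃ c) = 5 ≡ 2 = 3
a ≡ a = 5 ≡ 5 = 6
(b ≡ (b ⊃ c)) ≡ (a ≡ a) = 3 ≡ 6 = 3
b ⊃ a = 5 ⊃ 5 = 6
(b ⊃ a) ≡ c = 6 ≡ 1 = 1
c ⊃ a = 1 ⊃ 5 = 6
(c ⊃ a) ≡ a = 6 ≡ 5 = 5
((b ⊃ a) ≡ c) ≡ ((c ⊃ a) ≡ a) = 1 ≡ 5 = 2
((b ≡ (b ⊃ c)) ≡ (a ≡ a)) ⊃ (((b ⊃ a) ≡ c) ≡ ((c ⊃ a) ≡ a)) = 3 ⊃ 2 = 5
¬(((b ≡ (b ⊃ c)) ≡ (a ≡ a)) ⊃ (((b ⊃ a) ≡ c) ≡ ((c ⊃ a) ≡ a))) = ¬5 = 1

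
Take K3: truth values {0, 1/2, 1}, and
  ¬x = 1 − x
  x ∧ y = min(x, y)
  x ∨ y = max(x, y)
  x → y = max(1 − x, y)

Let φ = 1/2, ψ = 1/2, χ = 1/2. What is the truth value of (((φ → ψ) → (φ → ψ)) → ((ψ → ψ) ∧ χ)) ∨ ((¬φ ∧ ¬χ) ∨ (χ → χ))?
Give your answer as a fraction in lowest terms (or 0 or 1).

φ → ψ = 1/2 → 1/2 = 1/2
φ → ψ = 1/2 → 1/2 = 1/2
(φ → ψ) → (φ → ψ) = 1/2 → 1/2 = 1/2
ψ → ψ = 1/2 → 1/2 = 1/2
(ψ → ψ) ∧ χ = 1/2 ∧ 1/2 = 1/2
((φ → ψ) → (φ → ψ)) → ((ψ → ψ) ∧ χ) = 1/2 → 1/2 = 1/2
¬φ = ¬1/2 = 1/2
¬χ = ¬1/2 = 1/2
¬φ ∧ ¬χ = 1/2 ∧ 1/2 = 1/2
χ → χ = 1/2 → 1/2 = 1/2
(¬φ ∧ ¬χ) ∨ (χ → χ) = 1/2 ∨ 1/2 = 1/2
(((φ → ψ) → (φ → ψ)) → ((ψ → ψ) ∧ χ)) ∨ ((¬φ ∧ ¬χ) ∨ (χ → χ)) = 1/2 ∨ 1/2 = 1/2

1/2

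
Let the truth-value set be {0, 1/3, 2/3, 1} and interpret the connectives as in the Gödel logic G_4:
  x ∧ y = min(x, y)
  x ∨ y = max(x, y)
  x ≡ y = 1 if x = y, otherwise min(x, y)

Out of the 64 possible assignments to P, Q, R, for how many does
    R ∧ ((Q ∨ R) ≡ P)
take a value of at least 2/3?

16

value 1: 4 assignments (counts)
value 2/3: 12 assignments (counts)
value 1/3: 20 assignments
value 0: 28 assignments
So 16 of the 64 assignments meet the threshold.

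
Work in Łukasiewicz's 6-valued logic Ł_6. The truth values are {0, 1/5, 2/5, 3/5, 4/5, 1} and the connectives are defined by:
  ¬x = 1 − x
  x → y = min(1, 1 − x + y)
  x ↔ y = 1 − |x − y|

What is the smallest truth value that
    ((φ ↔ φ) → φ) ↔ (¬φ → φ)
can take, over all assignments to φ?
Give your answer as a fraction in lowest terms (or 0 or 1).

Take φ = 2/5:
φ ↔ φ = 2/5 ↔ 2/5 = 1
(φ ↔ φ) → φ = 1 → 2/5 = 2/5
¬φ = ¬2/5 = 3/5
¬φ → φ = 3/5 → 2/5 = 4/5
((φ ↔ φ) → φ) ↔ (¬φ → φ) = 2/5 ↔ 4/5 = 3/5
No assignment yields a value below 3/5, so this is the minimum.

3/5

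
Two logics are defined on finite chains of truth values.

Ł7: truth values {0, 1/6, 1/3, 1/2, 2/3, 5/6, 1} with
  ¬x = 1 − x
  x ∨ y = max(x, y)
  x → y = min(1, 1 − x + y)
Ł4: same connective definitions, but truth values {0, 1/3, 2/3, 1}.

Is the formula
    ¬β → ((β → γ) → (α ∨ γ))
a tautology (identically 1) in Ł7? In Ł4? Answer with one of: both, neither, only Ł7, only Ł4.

neither

In Ł7: at α = 0, β = 0, γ = 0 the value is 0 — not a tautology.
In Ł4: at α = 0, β = 0, γ = 0 the value is 0 — not a tautology.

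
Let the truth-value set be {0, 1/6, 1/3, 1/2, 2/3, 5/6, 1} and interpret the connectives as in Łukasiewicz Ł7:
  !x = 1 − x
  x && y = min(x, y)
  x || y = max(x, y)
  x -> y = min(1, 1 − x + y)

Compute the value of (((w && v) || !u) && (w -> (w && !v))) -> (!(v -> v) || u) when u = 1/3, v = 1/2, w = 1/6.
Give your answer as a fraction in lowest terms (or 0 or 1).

2/3

w && v = 1/6 && 1/2 = 1/6
!u = !1/3 = 2/3
(w && v) || !u = 1/6 || 2/3 = 2/3
!v = !1/2 = 1/2
w && !v = 1/6 && 1/2 = 1/6
w -> (w && !v) = 1/6 -> 1/6 = 1
((w && v) || !u) && (w -> (w && !v)) = 2/3 && 1 = 2/3
v -> v = 1/2 -> 1/2 = 1
!(v -> v) = !1 = 0
!(v -> v) || u = 0 || 1/3 = 1/3
(((w && v) || !u) && (w -> (w && !v))) -> (!(v -> v) || u) = 2/3 -> 1/3 = 2/3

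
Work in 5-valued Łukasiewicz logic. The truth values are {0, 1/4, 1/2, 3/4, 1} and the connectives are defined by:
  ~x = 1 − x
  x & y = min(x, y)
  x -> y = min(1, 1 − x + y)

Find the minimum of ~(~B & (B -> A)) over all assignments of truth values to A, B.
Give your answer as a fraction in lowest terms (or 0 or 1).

0

Take A = 0, B = 0:
~B = ~0 = 1
B -> A = 0 -> 0 = 1
~B & (B -> A) = 1 & 1 = 1
~(~B & (B -> A)) = ~1 = 0
No assignment yields a value below 0, so this is the minimum.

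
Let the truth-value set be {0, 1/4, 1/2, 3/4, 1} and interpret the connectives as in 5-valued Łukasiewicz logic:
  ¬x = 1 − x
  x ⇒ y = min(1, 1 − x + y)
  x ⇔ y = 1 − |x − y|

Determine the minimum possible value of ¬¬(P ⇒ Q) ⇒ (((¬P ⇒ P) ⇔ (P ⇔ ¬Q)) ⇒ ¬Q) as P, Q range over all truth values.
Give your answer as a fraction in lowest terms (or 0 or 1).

Take P = 1/4, Q = 1:
P ⇒ Q = 1/4 ⇒ 1 = 1
¬(P ⇒ Q) = ¬1 = 0
¬¬(P ⇒ Q) = ¬0 = 1
¬P = ¬1/4 = 3/4
¬P ⇒ P = 3/4 ⇒ 1/4 = 1/2
¬Q = ¬1 = 0
P ⇔ ¬Q = 1/4 ⇔ 0 = 3/4
(¬P ⇒ P) ⇔ (P ⇔ ¬Q) = 1/2 ⇔ 3/4 = 3/4
¬Q = ¬1 = 0
((¬P ⇒ P) ⇔ (P ⇔ ¬Q)) ⇒ ¬Q = 3/4 ⇒ 0 = 1/4
¬¬(P ⇒ Q) ⇒ (((¬P ⇒ P) ⇔ (P ⇔ ¬Q)) ⇒ ¬Q) = 1 ⇒ 1/4 = 1/4
No assignment yields a value below 1/4, so this is the minimum.

1/4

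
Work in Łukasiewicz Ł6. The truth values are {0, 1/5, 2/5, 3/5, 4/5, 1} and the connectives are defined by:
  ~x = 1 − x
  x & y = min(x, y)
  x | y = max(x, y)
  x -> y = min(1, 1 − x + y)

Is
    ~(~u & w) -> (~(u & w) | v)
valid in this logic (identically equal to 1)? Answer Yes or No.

No

Counterexample: take u = 3/5, v = 0, w = 3/5.
~u = ~3/5 = 2/5
~u & w = 2/5 & 3/5 = 2/5
~(~u & w) = ~2/5 = 3/5
u & w = 3/5 & 3/5 = 3/5
~(u & w) = ~3/5 = 2/5
~(u & w) | v = 2/5 | 0 = 2/5
~(~u & w) -> (~(u & w) | v) = 3/5 -> 2/5 = 4/5
This gives 4/5 ≠ 1.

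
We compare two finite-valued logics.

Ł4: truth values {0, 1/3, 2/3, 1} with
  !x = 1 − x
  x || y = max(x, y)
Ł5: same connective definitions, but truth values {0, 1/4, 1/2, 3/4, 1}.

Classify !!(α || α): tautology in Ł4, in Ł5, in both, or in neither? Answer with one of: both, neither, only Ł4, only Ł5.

In Ł4: at α = 0 the value is 0 — not a tautology.
In Ł5: at α = 0 the value is 0 — not a tautology.

neither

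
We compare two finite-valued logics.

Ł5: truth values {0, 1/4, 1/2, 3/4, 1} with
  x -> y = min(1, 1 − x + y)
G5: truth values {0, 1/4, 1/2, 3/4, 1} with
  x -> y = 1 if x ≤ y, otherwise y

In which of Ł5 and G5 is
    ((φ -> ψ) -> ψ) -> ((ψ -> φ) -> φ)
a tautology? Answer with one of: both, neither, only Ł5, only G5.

In Ł5: every assignment gives 1 — tautology.
In G5: at φ = 1/4, ψ = 0 the value is 1/4 — not a tautology.

only Ł5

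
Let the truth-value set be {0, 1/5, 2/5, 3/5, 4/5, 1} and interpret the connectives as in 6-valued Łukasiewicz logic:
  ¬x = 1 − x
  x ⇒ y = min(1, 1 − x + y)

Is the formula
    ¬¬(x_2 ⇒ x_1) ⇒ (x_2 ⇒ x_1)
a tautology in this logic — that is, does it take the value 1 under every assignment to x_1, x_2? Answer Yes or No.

Yes

At x_1 = 4/5, x_2 = 1/5, for instance:
x_2 ⇒ x_1 = 1/5 ⇒ 4/5 = 1
¬(x_2 ⇒ x_1) = ¬1 = 0
¬¬(x_2 ⇒ x_1) = ¬0 = 1
¬¬(x_2 ⇒ x_1) ⇒ (x_2 ⇒ x_1) = 1 ⇒ 1 = 1
and checking the remaining 35 assignments likewise gives ≥ 1 in every case.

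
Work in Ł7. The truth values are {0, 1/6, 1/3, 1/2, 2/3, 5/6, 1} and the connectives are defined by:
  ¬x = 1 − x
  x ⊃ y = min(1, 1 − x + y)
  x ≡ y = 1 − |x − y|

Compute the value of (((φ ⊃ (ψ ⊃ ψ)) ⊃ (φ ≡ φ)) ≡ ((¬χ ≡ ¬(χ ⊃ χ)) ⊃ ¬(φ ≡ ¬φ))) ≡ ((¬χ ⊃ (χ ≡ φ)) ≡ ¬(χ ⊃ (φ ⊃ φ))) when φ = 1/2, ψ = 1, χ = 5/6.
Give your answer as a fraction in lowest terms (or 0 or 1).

ψ ⊃ ψ = 1 ⊃ 1 = 1
φ ⊃ (ψ ⊃ ψ) = 1/2 ⊃ 1 = 1
φ ≡ φ = 1/2 ≡ 1/2 = 1
(φ ⊃ (ψ ⊃ ψ)) ⊃ (φ ≡ φ) = 1 ⊃ 1 = 1
¬χ = ¬5/6 = 1/6
χ ⊃ χ = 5/6 ⊃ 5/6 = 1
¬(χ ⊃ χ) = ¬1 = 0
¬χ ≡ ¬(χ ⊃ χ) = 1/6 ≡ 0 = 5/6
¬φ = ¬1/2 = 1/2
φ ≡ ¬φ = 1/2 ≡ 1/2 = 1
¬(φ ≡ ¬φ) = ¬1 = 0
(¬χ ≡ ¬(χ ⊃ χ)) ⊃ ¬(φ ≡ ¬φ) = 5/6 ⊃ 0 = 1/6
((φ ⊃ (ψ ⊃ ψ)) ⊃ (φ ≡ φ)) ≡ ((¬χ ≡ ¬(χ ⊃ χ)) ⊃ ¬(φ ≡ ¬φ)) = 1 ≡ 1/6 = 1/6
¬χ = ¬5/6 = 1/6
χ ≡ φ = 5/6 ≡ 1/2 = 2/3
¬χ ⊃ (χ ≡ φ) = 1/6 ⊃ 2/3 = 1
φ ⊃ φ = 1/2 ⊃ 1/2 = 1
χ ⊃ (φ ⊃ φ) = 5/6 ⊃ 1 = 1
¬(χ ⊃ (φ ⊃ φ)) = ¬1 = 0
(¬χ ⊃ (χ ≡ φ)) ≡ ¬(χ ⊃ (φ ⊃ φ)) = 1 ≡ 0 = 0
(((φ ⊃ (ψ ⊃ ψ)) ⊃ (φ ≡ φ)) ≡ ((¬χ ≡ ¬(χ ⊃ χ)) ⊃ ¬(φ ≡ ¬φ))) ≡ ((¬χ ⊃ (χ ≡ φ)) ≡ ¬(χ ⊃ (φ ⊃ φ))) = 1/6 ≡ 0 = 5/6

5/6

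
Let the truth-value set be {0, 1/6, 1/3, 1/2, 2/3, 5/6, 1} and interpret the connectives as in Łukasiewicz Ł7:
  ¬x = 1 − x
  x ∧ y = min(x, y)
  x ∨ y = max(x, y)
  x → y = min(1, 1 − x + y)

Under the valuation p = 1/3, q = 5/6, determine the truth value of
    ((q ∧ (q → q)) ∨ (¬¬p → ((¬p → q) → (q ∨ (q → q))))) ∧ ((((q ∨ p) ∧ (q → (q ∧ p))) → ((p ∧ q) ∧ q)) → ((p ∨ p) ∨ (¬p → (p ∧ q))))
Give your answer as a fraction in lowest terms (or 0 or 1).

5/6

q → q = 5/6 → 5/6 = 1
q ∧ (q → q) = 5/6 ∧ 1 = 5/6
¬p = ¬1/3 = 2/3
¬¬p = ¬2/3 = 1/3
¬p = ¬1/3 = 2/3
¬p → q = 2/3 → 5/6 = 1
q → q = 5/6 → 5/6 = 1
q ∨ (q → q) = 5/6 ∨ 1 = 1
(¬p → q) → (q ∨ (q → q)) = 1 → 1 = 1
¬¬p → ((¬p → q) → (q ∨ (q → q))) = 1/3 → 1 = 1
(q ∧ (q → q)) ∨ (¬¬p → ((¬p → q) → (q ∨ (q → q)))) = 5/6 ∨ 1 = 1
q ∨ p = 5/6 ∨ 1/3 = 5/6
q ∧ p = 5/6 ∧ 1/3 = 1/3
q → (q ∧ p) = 5/6 → 1/3 = 1/2
(q ∨ p) ∧ (q → (q ∧ p)) = 5/6 ∧ 1/2 = 1/2
p ∧ q = 1/3 ∧ 5/6 = 1/3
(p ∧ q) ∧ q = 1/3 ∧ 5/6 = 1/3
((q ∨ p) ∧ (q → (q ∧ p))) → ((p ∧ q) ∧ q) = 1/2 → 1/3 = 5/6
p ∨ p = 1/3 ∨ 1/3 = 1/3
¬p = ¬1/3 = 2/3
p ∧ q = 1/3 ∧ 5/6 = 1/3
¬p → (p ∧ q) = 2/3 → 1/3 = 2/3
(p ∨ p) ∨ (¬p → (p ∧ q)) = 1/3 ∨ 2/3 = 2/3
(((q ∨ p) ∧ (q → (q ∧ p))) → ((p ∧ q) ∧ q)) → ((p ∨ p) ∨ (¬p → (p ∧ q))) = 5/6 → 2/3 = 5/6
((q ∧ (q → q)) ∨ (¬¬p → ((¬p → q) → (q ∨ (q → q))))) ∧ ((((q ∨ p) ∧ (q → (q ∧ p))) → ((p ∧ q) ∧ q)) → ((p ∨ p) ∨ (¬p → (p ∧ q)))) = 1 ∧ 5/6 = 5/6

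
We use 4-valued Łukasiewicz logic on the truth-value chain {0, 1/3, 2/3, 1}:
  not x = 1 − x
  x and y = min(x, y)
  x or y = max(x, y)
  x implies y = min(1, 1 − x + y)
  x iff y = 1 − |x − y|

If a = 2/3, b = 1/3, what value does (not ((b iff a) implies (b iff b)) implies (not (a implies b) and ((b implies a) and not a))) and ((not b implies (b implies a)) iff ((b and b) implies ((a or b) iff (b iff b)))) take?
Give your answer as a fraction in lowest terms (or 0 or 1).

b iff a = 1/3 iff 2/3 = 2/3
b iff b = 1/3 iff 1/3 = 1
(b iff a) implies (b iff b) = 2/3 implies 1 = 1
not ((b iff a) implies (b iff b)) = not 1 = 0
a implies b = 2/3 implies 1/3 = 2/3
not (a implies b) = not 2/3 = 1/3
b implies a = 1/3 implies 2/3 = 1
not a = not 2/3 = 1/3
(b implies a) and not a = 1 and 1/3 = 1/3
not (a implies b) and ((b implies a) and not a) = 1/3 and 1/3 = 1/3
not ((b iff a) implies (b iff b)) implies (not (a implies b) and ((b implies a) and not a)) = 0 implies 1/3 = 1
not b = not 1/3 = 2/3
b implies a = 1/3 implies 2/3 = 1
not b implies (b implies a) = 2/3 implies 1 = 1
b and b = 1/3 and 1/3 = 1/3
a or b = 2/3 or 1/3 = 2/3
b iff b = 1/3 iff 1/3 = 1
(a or b) iff (b iff b) = 2/3 iff 1 = 2/3
(b and b) implies ((a or b) iff (b iff b)) = 1/3 implies 2/3 = 1
(not b implies (b implies a)) iff ((b and b) implies ((a or b) iff (b iff b))) = 1 iff 1 = 1
(not ((b iff a) implies (b iff b)) implies (not (a implies b) and ((b implies a) and not a))) and ((not b implies (b implies a)) iff ((b and b) implies ((a or b) iff (b iff b)))) = 1 and 1 = 1

1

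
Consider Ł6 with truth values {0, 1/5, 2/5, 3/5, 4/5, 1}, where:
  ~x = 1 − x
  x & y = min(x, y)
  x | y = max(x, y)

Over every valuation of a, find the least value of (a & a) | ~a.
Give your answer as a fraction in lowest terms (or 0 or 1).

Take a = 2/5:
a & a = 2/5 & 2/5 = 2/5
~a = ~2/5 = 3/5
(a & a) | ~a = 2/5 | 3/5 = 3/5
No assignment yields a value below 3/5, so this is the minimum.

3/5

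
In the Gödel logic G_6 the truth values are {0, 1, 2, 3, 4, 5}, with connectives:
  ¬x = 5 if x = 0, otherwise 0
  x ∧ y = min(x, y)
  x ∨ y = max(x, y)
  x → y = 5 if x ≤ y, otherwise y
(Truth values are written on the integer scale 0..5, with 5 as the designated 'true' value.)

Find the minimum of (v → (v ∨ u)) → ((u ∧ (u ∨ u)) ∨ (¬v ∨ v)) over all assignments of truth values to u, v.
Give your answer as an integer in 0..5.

1

Take u = 0, v = 1:
v ∨ u = 1 ∨ 0 = 1
v → (v ∨ u) = 1 → 1 = 5
u ∨ u = 0 ∨ 0 = 0
u ∧ (u ∨ u) = 0 ∧ 0 = 0
¬v = ¬1 = 0
¬v ∨ v = 0 ∨ 1 = 1
(u ∧ (u ∨ u)) ∨ (¬v ∨ v) = 0 ∨ 1 = 1
(v → (v ∨ u)) → ((u ∧ (u ∨ u)) ∨ (¬v ∨ v)) = 5 → 1 = 1
No assignment yields a value below 1, so this is the minimum.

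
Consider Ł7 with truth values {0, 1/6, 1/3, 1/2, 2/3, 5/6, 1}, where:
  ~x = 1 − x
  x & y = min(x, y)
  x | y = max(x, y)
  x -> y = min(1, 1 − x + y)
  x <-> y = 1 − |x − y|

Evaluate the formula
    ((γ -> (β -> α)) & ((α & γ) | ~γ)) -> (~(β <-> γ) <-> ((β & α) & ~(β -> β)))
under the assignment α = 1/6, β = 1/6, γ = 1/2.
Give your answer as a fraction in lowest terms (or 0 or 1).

1

β -> α = 1/6 -> 1/6 = 1
γ -> (β -> α) = 1/2 -> 1 = 1
α & γ = 1/6 & 1/2 = 1/6
~γ = ~1/2 = 1/2
(α & γ) | ~γ = 1/6 | 1/2 = 1/2
(γ -> (β -> α)) & ((α & γ) | ~γ) = 1 & 1/2 = 1/2
β <-> γ = 1/6 <-> 1/2 = 2/3
~(β <-> γ) = ~2/3 = 1/3
β & α = 1/6 & 1/6 = 1/6
β -> β = 1/6 -> 1/6 = 1
~(β -> β) = ~1 = 0
(β & α) & ~(β -> β) = 1/6 & 0 = 0
~(β <-> γ) <-> ((β & α) & ~(β -> β)) = 1/3 <-> 0 = 2/3
((γ -> (β -> α)) & ((α & γ) | ~γ)) -> (~(β <-> γ) <-> ((β & α) & ~(β -> β))) = 1/2 -> 2/3 = 1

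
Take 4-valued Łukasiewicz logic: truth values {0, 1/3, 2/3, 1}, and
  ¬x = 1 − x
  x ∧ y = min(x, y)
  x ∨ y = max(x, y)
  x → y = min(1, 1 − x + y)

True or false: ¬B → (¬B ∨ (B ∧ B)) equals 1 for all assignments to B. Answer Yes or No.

B = 0 ↦ 1
B = 1/3 ↦ 1
B = 2/3 ↦ 1
B = 1 ↦ 1
Every assignment gives a value ≥ 1.

Yes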